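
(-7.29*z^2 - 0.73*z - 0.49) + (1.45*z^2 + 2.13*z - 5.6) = -5.84*z^2 + 1.4*z - 6.09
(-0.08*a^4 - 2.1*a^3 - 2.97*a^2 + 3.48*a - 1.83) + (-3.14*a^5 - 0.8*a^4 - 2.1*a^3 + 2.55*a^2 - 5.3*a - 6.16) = -3.14*a^5 - 0.88*a^4 - 4.2*a^3 - 0.42*a^2 - 1.82*a - 7.99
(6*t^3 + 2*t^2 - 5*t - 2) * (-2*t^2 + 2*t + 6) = -12*t^5 + 8*t^4 + 50*t^3 + 6*t^2 - 34*t - 12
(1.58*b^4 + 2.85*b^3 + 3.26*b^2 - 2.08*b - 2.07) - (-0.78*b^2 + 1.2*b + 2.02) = 1.58*b^4 + 2.85*b^3 + 4.04*b^2 - 3.28*b - 4.09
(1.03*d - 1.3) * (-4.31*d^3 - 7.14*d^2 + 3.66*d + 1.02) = -4.4393*d^4 - 1.7512*d^3 + 13.0518*d^2 - 3.7074*d - 1.326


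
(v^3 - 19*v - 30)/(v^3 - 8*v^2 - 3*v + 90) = (v + 2)/(v - 6)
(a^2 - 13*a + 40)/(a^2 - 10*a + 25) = (a - 8)/(a - 5)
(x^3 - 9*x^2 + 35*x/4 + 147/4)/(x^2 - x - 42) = (x^2 - 2*x - 21/4)/(x + 6)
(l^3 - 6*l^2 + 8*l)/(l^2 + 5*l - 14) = l*(l - 4)/(l + 7)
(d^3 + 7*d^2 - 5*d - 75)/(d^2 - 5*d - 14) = (-d^3 - 7*d^2 + 5*d + 75)/(-d^2 + 5*d + 14)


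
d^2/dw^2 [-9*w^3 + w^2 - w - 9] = 2 - 54*w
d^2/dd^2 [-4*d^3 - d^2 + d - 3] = -24*d - 2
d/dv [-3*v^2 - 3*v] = -6*v - 3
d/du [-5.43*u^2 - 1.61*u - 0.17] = -10.86*u - 1.61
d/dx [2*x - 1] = 2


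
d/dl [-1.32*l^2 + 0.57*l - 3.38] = 0.57 - 2.64*l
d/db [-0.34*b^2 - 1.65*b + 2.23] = -0.68*b - 1.65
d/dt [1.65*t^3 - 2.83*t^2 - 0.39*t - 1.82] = 4.95*t^2 - 5.66*t - 0.39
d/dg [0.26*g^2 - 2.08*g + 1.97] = 0.52*g - 2.08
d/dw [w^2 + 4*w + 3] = 2*w + 4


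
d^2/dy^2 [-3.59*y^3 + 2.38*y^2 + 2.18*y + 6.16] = 4.76 - 21.54*y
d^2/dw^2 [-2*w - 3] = 0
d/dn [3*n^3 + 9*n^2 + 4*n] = 9*n^2 + 18*n + 4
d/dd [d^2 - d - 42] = 2*d - 1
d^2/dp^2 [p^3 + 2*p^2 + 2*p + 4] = 6*p + 4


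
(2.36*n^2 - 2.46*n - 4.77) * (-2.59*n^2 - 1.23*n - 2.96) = -6.1124*n^4 + 3.4686*n^3 + 8.3945*n^2 + 13.1487*n + 14.1192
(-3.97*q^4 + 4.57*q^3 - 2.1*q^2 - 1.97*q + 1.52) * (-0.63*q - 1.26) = 2.5011*q^5 + 2.1231*q^4 - 4.4352*q^3 + 3.8871*q^2 + 1.5246*q - 1.9152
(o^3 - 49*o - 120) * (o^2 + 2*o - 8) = o^5 + 2*o^4 - 57*o^3 - 218*o^2 + 152*o + 960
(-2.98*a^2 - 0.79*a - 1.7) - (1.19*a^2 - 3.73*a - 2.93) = -4.17*a^2 + 2.94*a + 1.23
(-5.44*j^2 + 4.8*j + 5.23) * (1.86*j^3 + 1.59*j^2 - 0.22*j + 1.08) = -10.1184*j^5 + 0.2784*j^4 + 18.5566*j^3 + 1.3845*j^2 + 4.0334*j + 5.6484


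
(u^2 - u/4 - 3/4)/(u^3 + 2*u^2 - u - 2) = (u + 3/4)/(u^2 + 3*u + 2)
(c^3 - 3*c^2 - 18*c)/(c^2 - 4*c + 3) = c*(c^2 - 3*c - 18)/(c^2 - 4*c + 3)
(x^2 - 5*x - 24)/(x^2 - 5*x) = (x^2 - 5*x - 24)/(x*(x - 5))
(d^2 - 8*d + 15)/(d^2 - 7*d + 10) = (d - 3)/(d - 2)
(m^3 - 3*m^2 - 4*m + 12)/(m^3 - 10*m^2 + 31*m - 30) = (m + 2)/(m - 5)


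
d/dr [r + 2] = 1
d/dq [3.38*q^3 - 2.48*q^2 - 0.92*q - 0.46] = 10.14*q^2 - 4.96*q - 0.92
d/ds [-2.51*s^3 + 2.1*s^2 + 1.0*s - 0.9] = -7.53*s^2 + 4.2*s + 1.0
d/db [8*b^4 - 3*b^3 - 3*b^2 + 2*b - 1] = 32*b^3 - 9*b^2 - 6*b + 2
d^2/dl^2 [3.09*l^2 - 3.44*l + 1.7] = 6.18000000000000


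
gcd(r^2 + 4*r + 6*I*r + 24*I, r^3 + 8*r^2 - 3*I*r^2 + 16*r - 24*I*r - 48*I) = r + 4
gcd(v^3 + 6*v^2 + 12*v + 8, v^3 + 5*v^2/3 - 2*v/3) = v + 2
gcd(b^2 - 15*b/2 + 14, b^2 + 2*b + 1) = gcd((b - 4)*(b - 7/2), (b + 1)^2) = 1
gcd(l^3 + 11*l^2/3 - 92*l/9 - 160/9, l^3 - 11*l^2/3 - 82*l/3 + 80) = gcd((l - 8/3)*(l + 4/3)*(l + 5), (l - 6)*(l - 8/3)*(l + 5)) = l^2 + 7*l/3 - 40/3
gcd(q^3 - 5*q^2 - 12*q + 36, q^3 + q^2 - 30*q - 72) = q^2 - 3*q - 18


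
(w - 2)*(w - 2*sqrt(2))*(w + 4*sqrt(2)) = w^3 - 2*w^2 + 2*sqrt(2)*w^2 - 16*w - 4*sqrt(2)*w + 32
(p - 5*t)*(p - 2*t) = p^2 - 7*p*t + 10*t^2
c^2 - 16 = (c - 4)*(c + 4)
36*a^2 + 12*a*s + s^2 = (6*a + s)^2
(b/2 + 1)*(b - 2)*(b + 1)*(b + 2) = b^4/2 + 3*b^3/2 - b^2 - 6*b - 4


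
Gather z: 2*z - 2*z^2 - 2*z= -2*z^2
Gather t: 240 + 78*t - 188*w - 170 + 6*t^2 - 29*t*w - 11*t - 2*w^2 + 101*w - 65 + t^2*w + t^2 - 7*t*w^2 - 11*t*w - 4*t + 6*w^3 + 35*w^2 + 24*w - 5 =t^2*(w + 7) + t*(-7*w^2 - 40*w + 63) + 6*w^3 + 33*w^2 - 63*w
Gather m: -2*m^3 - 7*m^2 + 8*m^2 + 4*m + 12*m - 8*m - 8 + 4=-2*m^3 + m^2 + 8*m - 4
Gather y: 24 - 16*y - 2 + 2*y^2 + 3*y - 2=2*y^2 - 13*y + 20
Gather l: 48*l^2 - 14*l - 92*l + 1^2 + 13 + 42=48*l^2 - 106*l + 56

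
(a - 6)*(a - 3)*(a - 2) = a^3 - 11*a^2 + 36*a - 36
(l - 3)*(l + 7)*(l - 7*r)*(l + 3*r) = l^4 - 4*l^3*r + 4*l^3 - 21*l^2*r^2 - 16*l^2*r - 21*l^2 - 84*l*r^2 + 84*l*r + 441*r^2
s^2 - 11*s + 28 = (s - 7)*(s - 4)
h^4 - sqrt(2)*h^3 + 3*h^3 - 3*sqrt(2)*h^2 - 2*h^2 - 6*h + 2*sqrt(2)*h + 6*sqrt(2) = (h + 3)*(h - sqrt(2))^2*(h + sqrt(2))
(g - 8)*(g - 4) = g^2 - 12*g + 32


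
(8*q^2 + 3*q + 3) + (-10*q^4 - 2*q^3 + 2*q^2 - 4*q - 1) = -10*q^4 - 2*q^3 + 10*q^2 - q + 2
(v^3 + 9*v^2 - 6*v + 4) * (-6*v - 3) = -6*v^4 - 57*v^3 + 9*v^2 - 6*v - 12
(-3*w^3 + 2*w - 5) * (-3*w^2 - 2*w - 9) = 9*w^5 + 6*w^4 + 21*w^3 + 11*w^2 - 8*w + 45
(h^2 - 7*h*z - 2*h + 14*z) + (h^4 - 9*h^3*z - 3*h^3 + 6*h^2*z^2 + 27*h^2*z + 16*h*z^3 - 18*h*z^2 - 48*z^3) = h^4 - 9*h^3*z - 3*h^3 + 6*h^2*z^2 + 27*h^2*z + h^2 + 16*h*z^3 - 18*h*z^2 - 7*h*z - 2*h - 48*z^3 + 14*z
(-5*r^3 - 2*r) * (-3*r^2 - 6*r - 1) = 15*r^5 + 30*r^4 + 11*r^3 + 12*r^2 + 2*r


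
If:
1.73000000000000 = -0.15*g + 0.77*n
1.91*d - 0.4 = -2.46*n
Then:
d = 0.209424083769634 - 1.28795811518325*n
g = 5.13333333333333*n - 11.5333333333333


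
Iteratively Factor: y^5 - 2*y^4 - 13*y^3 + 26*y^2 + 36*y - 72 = (y + 2)*(y^4 - 4*y^3 - 5*y^2 + 36*y - 36) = (y + 2)*(y + 3)*(y^3 - 7*y^2 + 16*y - 12) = (y - 2)*(y + 2)*(y + 3)*(y^2 - 5*y + 6) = (y - 3)*(y - 2)*(y + 2)*(y + 3)*(y - 2)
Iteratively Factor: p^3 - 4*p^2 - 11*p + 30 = (p - 5)*(p^2 + p - 6) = (p - 5)*(p + 3)*(p - 2)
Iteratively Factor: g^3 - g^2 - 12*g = (g)*(g^2 - g - 12) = g*(g - 4)*(g + 3)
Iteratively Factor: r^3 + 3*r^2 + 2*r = (r)*(r^2 + 3*r + 2) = r*(r + 1)*(r + 2)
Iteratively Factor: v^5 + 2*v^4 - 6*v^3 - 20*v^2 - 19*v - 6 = (v - 3)*(v^4 + 5*v^3 + 9*v^2 + 7*v + 2) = (v - 3)*(v + 1)*(v^3 + 4*v^2 + 5*v + 2) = (v - 3)*(v + 1)^2*(v^2 + 3*v + 2) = (v - 3)*(v + 1)^2*(v + 2)*(v + 1)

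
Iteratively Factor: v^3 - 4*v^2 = (v)*(v^2 - 4*v) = v^2*(v - 4)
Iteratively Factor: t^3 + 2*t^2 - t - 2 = (t - 1)*(t^2 + 3*t + 2) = (t - 1)*(t + 1)*(t + 2)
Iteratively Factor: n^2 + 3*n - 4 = (n - 1)*(n + 4)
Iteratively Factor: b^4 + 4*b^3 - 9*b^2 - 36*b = (b + 3)*(b^3 + b^2 - 12*b) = (b + 3)*(b + 4)*(b^2 - 3*b) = (b - 3)*(b + 3)*(b + 4)*(b)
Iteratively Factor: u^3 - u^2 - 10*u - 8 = (u + 2)*(u^2 - 3*u - 4) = (u - 4)*(u + 2)*(u + 1)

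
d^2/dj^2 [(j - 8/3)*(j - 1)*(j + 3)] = 6*j - 4/3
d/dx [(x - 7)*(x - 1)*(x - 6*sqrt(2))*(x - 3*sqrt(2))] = 4*x^3 - 27*sqrt(2)*x^2 - 24*x^2 + 86*x + 144*sqrt(2)*x - 288 - 63*sqrt(2)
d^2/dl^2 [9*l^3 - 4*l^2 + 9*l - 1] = 54*l - 8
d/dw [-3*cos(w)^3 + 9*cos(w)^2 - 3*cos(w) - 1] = 3*(3*cos(w)^2 - 6*cos(w) + 1)*sin(w)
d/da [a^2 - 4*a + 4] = 2*a - 4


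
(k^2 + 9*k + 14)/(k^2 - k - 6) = (k + 7)/(k - 3)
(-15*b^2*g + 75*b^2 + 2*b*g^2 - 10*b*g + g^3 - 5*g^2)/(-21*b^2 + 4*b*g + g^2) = (5*b*g - 25*b + g^2 - 5*g)/(7*b + g)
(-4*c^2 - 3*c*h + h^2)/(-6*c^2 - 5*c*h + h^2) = (4*c - h)/(6*c - h)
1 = 1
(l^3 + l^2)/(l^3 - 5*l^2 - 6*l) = l/(l - 6)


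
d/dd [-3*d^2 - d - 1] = -6*d - 1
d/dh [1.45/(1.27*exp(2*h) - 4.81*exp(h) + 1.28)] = (6.9745 - 3.683*exp(h))*exp(h)/(1.27*exp(2*h) - 4.81*exp(h) + 1.28)^2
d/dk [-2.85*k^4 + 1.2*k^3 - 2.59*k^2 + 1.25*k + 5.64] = -11.4*k^3 + 3.6*k^2 - 5.18*k + 1.25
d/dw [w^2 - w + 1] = 2*w - 1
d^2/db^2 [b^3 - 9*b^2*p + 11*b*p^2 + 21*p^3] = 6*b - 18*p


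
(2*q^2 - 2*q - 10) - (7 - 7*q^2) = 9*q^2 - 2*q - 17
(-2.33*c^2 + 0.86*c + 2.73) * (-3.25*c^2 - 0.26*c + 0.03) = 7.5725*c^4 - 2.1892*c^3 - 9.166*c^2 - 0.684*c + 0.0819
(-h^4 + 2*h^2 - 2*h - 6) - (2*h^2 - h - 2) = -h^4 - h - 4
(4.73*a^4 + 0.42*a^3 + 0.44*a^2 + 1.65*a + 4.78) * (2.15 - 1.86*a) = -8.7978*a^5 + 9.3883*a^4 + 0.0845999999999999*a^3 - 2.123*a^2 - 5.3433*a + 10.277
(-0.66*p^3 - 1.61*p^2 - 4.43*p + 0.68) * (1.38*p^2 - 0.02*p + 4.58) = -0.9108*p^5 - 2.2086*p^4 - 9.104*p^3 - 6.3468*p^2 - 20.303*p + 3.1144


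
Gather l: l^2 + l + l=l^2 + 2*l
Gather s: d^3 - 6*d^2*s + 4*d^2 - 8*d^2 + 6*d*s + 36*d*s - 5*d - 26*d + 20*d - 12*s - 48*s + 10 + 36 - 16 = d^3 - 4*d^2 - 11*d + s*(-6*d^2 + 42*d - 60) + 30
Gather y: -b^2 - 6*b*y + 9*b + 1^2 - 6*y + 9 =-b^2 + 9*b + y*(-6*b - 6) + 10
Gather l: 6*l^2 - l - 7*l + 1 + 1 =6*l^2 - 8*l + 2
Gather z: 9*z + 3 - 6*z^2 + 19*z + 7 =-6*z^2 + 28*z + 10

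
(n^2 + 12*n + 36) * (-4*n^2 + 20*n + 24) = -4*n^4 - 28*n^3 + 120*n^2 + 1008*n + 864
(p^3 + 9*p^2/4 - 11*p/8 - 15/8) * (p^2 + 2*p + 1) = p^5 + 17*p^4/4 + 33*p^3/8 - 19*p^2/8 - 41*p/8 - 15/8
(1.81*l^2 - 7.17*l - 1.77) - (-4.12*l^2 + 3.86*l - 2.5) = 5.93*l^2 - 11.03*l + 0.73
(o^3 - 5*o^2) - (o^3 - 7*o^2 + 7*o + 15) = 2*o^2 - 7*o - 15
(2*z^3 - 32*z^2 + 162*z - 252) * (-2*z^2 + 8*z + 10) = -4*z^5 + 80*z^4 - 560*z^3 + 1480*z^2 - 396*z - 2520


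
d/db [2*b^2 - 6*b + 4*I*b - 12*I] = 4*b - 6 + 4*I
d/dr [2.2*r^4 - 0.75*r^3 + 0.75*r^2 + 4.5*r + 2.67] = 8.8*r^3 - 2.25*r^2 + 1.5*r + 4.5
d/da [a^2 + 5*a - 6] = 2*a + 5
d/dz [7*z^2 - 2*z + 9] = 14*z - 2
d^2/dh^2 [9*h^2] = 18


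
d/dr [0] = 0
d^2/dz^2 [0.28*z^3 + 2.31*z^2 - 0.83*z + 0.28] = 1.68*z + 4.62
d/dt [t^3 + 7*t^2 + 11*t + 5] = 3*t^2 + 14*t + 11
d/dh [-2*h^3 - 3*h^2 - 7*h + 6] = -6*h^2 - 6*h - 7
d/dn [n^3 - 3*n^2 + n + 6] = 3*n^2 - 6*n + 1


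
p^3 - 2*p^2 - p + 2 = (p - 2)*(p - 1)*(p + 1)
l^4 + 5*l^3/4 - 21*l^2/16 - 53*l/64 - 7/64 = (l - 1)*(l + 1/4)^2*(l + 7/4)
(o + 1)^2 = o^2 + 2*o + 1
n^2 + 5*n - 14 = (n - 2)*(n + 7)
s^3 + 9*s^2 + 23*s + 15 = (s + 1)*(s + 3)*(s + 5)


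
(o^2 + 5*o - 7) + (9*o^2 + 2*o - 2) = 10*o^2 + 7*o - 9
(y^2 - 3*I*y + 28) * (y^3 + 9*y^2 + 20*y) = y^5 + 9*y^4 - 3*I*y^4 + 48*y^3 - 27*I*y^3 + 252*y^2 - 60*I*y^2 + 560*y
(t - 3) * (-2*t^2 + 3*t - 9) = -2*t^3 + 9*t^2 - 18*t + 27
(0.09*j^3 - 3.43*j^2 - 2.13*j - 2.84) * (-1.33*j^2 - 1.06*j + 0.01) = -0.1197*j^5 + 4.4665*j^4 + 6.4696*j^3 + 6.0007*j^2 + 2.9891*j - 0.0284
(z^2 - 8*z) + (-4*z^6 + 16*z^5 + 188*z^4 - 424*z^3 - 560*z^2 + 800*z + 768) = -4*z^6 + 16*z^5 + 188*z^4 - 424*z^3 - 559*z^2 + 792*z + 768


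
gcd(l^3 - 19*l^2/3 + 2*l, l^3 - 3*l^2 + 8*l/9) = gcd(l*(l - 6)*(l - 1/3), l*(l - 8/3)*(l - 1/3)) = l^2 - l/3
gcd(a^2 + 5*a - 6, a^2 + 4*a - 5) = a - 1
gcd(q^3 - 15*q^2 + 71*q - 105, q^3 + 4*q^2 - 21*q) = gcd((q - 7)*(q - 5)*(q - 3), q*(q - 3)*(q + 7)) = q - 3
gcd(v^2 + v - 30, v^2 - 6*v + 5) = v - 5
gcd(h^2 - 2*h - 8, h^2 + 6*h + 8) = h + 2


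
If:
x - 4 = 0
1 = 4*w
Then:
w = 1/4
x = 4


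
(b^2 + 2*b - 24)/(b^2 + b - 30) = (b - 4)/(b - 5)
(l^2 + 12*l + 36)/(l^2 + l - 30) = (l + 6)/(l - 5)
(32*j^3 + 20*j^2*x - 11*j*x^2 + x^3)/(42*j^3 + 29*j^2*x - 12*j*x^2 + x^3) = (32*j^2 - 12*j*x + x^2)/(42*j^2 - 13*j*x + x^2)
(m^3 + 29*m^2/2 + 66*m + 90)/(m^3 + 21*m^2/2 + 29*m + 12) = (2*m^2 + 17*m + 30)/(2*m^2 + 9*m + 4)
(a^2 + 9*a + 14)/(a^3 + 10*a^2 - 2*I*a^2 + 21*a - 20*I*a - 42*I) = (a + 2)/(a^2 + a*(3 - 2*I) - 6*I)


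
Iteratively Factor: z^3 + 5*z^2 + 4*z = (z)*(z^2 + 5*z + 4) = z*(z + 1)*(z + 4)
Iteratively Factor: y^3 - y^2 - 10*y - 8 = (y + 1)*(y^2 - 2*y - 8) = (y + 1)*(y + 2)*(y - 4)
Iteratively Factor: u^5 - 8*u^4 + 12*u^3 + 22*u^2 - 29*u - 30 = (u - 3)*(u^4 - 5*u^3 - 3*u^2 + 13*u + 10) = (u - 5)*(u - 3)*(u^3 - 3*u - 2) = (u - 5)*(u - 3)*(u + 1)*(u^2 - u - 2) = (u - 5)*(u - 3)*(u + 1)^2*(u - 2)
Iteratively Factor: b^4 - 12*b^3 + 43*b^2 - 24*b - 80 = (b - 5)*(b^3 - 7*b^2 + 8*b + 16) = (b - 5)*(b + 1)*(b^2 - 8*b + 16) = (b - 5)*(b - 4)*(b + 1)*(b - 4)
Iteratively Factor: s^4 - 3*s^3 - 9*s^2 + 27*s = (s - 3)*(s^3 - 9*s) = s*(s - 3)*(s^2 - 9) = s*(s - 3)*(s + 3)*(s - 3)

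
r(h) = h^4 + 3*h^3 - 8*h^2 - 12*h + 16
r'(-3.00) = 9.00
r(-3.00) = -20.00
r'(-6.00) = -456.00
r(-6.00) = 448.00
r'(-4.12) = -73.05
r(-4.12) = 7.97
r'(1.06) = -14.08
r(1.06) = -0.87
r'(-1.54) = 19.38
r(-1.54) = 10.17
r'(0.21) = -14.93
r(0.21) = 13.16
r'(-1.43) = 17.59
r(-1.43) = 12.21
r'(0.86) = -16.56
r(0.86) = 2.22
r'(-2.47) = 22.15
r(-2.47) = -11.15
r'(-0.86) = 5.87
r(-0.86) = 19.04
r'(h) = 4*h^3 + 9*h^2 - 16*h - 12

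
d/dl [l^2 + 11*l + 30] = 2*l + 11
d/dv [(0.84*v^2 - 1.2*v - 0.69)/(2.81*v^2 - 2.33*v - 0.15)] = (1.4148*v^2 + 3.6258*v - 1.4277)/(7.8961*v^4 - 13.0946*v^3 + 4.5859*v^2 + 0.699*v + 0.0225)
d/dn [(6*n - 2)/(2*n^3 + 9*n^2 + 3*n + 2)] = 6*(-4*n^3 - 7*n^2 + 6*n + 3)/(4*n^6 + 36*n^5 + 93*n^4 + 62*n^3 + 45*n^2 + 12*n + 4)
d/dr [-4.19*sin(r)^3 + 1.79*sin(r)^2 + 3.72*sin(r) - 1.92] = (-12.57*sin(r)^2 + 3.58*sin(r) + 3.72)*cos(r)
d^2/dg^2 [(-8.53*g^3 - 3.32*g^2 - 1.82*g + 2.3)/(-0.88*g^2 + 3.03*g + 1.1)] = (193.663946*g^3 + 179.17878*g^2 + 109.29468*g - 50.78266)/(0.681472*g^6 - 7.039296*g^5 + 21.682056*g^4 - 10.219887*g^3 - 27.10257*g^2 - 10.9989*g - 1.331)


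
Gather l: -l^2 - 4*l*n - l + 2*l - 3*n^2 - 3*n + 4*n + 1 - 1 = -l^2 + l*(1 - 4*n) - 3*n^2 + n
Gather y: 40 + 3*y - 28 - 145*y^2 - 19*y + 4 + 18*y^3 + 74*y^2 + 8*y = 18*y^3 - 71*y^2 - 8*y + 16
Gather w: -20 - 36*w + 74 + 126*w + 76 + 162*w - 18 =252*w + 112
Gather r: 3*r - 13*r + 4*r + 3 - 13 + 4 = -6*r - 6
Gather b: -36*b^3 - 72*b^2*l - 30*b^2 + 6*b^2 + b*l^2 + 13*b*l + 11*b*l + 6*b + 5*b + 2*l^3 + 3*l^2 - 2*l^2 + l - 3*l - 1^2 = -36*b^3 + b^2*(-72*l - 24) + b*(l^2 + 24*l + 11) + 2*l^3 + l^2 - 2*l - 1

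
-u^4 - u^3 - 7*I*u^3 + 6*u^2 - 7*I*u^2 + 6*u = u*(u + 6*I)*(-I*u + 1)*(-I*u - I)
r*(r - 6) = r^2 - 6*r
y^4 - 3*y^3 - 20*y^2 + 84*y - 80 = (y - 4)*(y - 2)^2*(y + 5)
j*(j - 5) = j^2 - 5*j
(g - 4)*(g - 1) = g^2 - 5*g + 4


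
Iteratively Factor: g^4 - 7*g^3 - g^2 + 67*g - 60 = (g + 3)*(g^3 - 10*g^2 + 29*g - 20) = (g - 5)*(g + 3)*(g^2 - 5*g + 4) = (g - 5)*(g - 4)*(g + 3)*(g - 1)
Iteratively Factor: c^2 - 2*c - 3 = (c - 3)*(c + 1)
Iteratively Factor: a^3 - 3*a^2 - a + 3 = (a + 1)*(a^2 - 4*a + 3) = (a - 3)*(a + 1)*(a - 1)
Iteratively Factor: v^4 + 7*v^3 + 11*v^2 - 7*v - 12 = (v + 4)*(v^3 + 3*v^2 - v - 3) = (v - 1)*(v + 4)*(v^2 + 4*v + 3) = (v - 1)*(v + 3)*(v + 4)*(v + 1)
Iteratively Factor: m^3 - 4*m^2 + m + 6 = (m - 2)*(m^2 - 2*m - 3) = (m - 3)*(m - 2)*(m + 1)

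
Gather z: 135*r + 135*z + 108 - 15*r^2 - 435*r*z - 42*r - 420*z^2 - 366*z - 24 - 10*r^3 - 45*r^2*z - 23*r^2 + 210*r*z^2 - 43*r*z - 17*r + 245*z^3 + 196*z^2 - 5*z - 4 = -10*r^3 - 38*r^2 + 76*r + 245*z^3 + z^2*(210*r - 224) + z*(-45*r^2 - 478*r - 236) + 80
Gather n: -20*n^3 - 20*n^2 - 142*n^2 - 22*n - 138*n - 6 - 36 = -20*n^3 - 162*n^2 - 160*n - 42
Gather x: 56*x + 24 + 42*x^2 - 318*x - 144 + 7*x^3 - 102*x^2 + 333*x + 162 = 7*x^3 - 60*x^2 + 71*x + 42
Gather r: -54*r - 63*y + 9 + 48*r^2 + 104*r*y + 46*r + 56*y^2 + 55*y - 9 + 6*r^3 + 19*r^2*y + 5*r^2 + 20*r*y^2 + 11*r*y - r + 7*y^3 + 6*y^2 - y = 6*r^3 + r^2*(19*y + 53) + r*(20*y^2 + 115*y - 9) + 7*y^3 + 62*y^2 - 9*y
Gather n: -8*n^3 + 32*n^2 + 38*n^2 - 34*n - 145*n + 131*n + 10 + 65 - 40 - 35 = -8*n^3 + 70*n^2 - 48*n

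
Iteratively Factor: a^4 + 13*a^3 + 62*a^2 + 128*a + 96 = (a + 3)*(a^3 + 10*a^2 + 32*a + 32) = (a + 3)*(a + 4)*(a^2 + 6*a + 8) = (a + 2)*(a + 3)*(a + 4)*(a + 4)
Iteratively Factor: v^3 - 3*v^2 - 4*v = (v)*(v^2 - 3*v - 4) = v*(v + 1)*(v - 4)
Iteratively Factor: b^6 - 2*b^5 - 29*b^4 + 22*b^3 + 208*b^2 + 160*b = (b - 4)*(b^5 + 2*b^4 - 21*b^3 - 62*b^2 - 40*b) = (b - 4)*(b + 2)*(b^4 - 21*b^2 - 20*b) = (b - 4)*(b + 2)*(b + 4)*(b^3 - 4*b^2 - 5*b) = (b - 4)*(b + 1)*(b + 2)*(b + 4)*(b^2 - 5*b) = b*(b - 4)*(b + 1)*(b + 2)*(b + 4)*(b - 5)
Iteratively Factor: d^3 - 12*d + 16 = (d - 2)*(d^2 + 2*d - 8) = (d - 2)*(d + 4)*(d - 2)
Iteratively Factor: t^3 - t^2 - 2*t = (t)*(t^2 - t - 2) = t*(t - 2)*(t + 1)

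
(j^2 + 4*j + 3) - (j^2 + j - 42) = 3*j + 45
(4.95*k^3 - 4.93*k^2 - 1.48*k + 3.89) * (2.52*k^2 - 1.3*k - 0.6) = 12.474*k^5 - 18.8586*k^4 - 0.2906*k^3 + 14.6848*k^2 - 4.169*k - 2.334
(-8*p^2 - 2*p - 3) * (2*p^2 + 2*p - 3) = -16*p^4 - 20*p^3 + 14*p^2 + 9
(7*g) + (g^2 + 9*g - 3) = g^2 + 16*g - 3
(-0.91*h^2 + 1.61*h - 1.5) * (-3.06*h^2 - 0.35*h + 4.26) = 2.7846*h^4 - 4.6081*h^3 + 0.1499*h^2 + 7.3836*h - 6.39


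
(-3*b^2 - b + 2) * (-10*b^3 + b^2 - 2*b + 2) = 30*b^5 + 7*b^4 - 15*b^3 - 2*b^2 - 6*b + 4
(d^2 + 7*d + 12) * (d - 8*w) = d^3 - 8*d^2*w + 7*d^2 - 56*d*w + 12*d - 96*w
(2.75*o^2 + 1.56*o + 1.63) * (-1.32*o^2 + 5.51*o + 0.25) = -3.63*o^4 + 13.0933*o^3 + 7.1315*o^2 + 9.3713*o + 0.4075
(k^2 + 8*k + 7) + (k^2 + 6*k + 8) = 2*k^2 + 14*k + 15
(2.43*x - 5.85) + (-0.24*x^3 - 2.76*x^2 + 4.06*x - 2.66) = -0.24*x^3 - 2.76*x^2 + 6.49*x - 8.51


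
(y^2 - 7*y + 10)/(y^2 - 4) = (y - 5)/(y + 2)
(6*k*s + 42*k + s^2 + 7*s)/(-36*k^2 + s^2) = (s + 7)/(-6*k + s)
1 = 1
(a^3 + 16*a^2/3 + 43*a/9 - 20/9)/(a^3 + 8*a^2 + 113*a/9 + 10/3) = (3*a^2 + 11*a - 4)/(3*a^2 + 19*a + 6)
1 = 1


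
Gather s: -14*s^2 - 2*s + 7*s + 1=-14*s^2 + 5*s + 1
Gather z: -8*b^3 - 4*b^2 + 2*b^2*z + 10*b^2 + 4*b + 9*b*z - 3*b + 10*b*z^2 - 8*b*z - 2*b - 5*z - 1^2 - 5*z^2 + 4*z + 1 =-8*b^3 + 6*b^2 - b + z^2*(10*b - 5) + z*(2*b^2 + b - 1)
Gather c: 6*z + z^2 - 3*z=z^2 + 3*z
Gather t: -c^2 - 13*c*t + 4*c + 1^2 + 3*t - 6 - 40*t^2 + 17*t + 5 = -c^2 + 4*c - 40*t^2 + t*(20 - 13*c)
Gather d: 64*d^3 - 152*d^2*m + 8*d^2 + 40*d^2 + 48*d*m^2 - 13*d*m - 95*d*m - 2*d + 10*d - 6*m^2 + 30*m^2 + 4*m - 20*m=64*d^3 + d^2*(48 - 152*m) + d*(48*m^2 - 108*m + 8) + 24*m^2 - 16*m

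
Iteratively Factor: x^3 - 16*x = (x + 4)*(x^2 - 4*x) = (x - 4)*(x + 4)*(x)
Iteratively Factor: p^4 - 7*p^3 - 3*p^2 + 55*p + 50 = (p + 2)*(p^3 - 9*p^2 + 15*p + 25) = (p + 1)*(p + 2)*(p^2 - 10*p + 25) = (p - 5)*(p + 1)*(p + 2)*(p - 5)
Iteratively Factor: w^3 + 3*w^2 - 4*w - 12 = (w + 2)*(w^2 + w - 6) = (w - 2)*(w + 2)*(w + 3)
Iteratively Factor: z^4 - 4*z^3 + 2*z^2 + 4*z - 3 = (z - 1)*(z^3 - 3*z^2 - z + 3) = (z - 1)*(z + 1)*(z^2 - 4*z + 3) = (z - 3)*(z - 1)*(z + 1)*(z - 1)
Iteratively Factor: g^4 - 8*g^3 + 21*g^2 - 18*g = (g - 3)*(g^3 - 5*g^2 + 6*g) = (g - 3)*(g - 2)*(g^2 - 3*g) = g*(g - 3)*(g - 2)*(g - 3)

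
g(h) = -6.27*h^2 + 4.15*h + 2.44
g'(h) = 4.15 - 12.54*h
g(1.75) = -9.50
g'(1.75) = -17.80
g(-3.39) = -83.68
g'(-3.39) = 46.66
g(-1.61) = -20.49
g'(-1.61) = 24.34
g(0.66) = 2.45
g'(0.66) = -4.13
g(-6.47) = -286.88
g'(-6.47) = 85.28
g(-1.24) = -12.35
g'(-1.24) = 19.70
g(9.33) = -504.64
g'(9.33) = -112.85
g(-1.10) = -9.71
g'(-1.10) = 17.94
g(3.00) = -41.54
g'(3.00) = -33.47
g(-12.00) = -950.24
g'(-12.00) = 154.63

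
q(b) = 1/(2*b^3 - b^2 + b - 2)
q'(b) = (-6*b^2 + 2*b - 1)/(2*b^3 - b^2 + b - 2)^2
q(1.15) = 1.15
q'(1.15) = -8.78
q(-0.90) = -0.19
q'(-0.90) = -0.29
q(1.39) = 0.35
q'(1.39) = -1.23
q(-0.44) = -0.36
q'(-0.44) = -0.39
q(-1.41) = -0.09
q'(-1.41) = -0.13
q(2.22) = 0.06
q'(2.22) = -0.09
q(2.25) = 0.06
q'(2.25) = -0.08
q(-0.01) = -0.50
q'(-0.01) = -0.25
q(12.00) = 0.00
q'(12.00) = 0.00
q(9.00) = 0.00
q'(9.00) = 0.00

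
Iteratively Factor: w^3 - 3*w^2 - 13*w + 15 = (w - 5)*(w^2 + 2*w - 3) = (w - 5)*(w + 3)*(w - 1)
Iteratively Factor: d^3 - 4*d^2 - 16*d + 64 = (d - 4)*(d^2 - 16) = (d - 4)^2*(d + 4)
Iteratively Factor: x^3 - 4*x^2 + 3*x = (x)*(x^2 - 4*x + 3) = x*(x - 1)*(x - 3)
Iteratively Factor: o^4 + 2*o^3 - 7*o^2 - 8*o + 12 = (o - 2)*(o^3 + 4*o^2 + o - 6) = (o - 2)*(o - 1)*(o^2 + 5*o + 6) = (o - 2)*(o - 1)*(o + 3)*(o + 2)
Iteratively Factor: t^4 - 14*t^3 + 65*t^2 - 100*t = (t - 4)*(t^3 - 10*t^2 + 25*t) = (t - 5)*(t - 4)*(t^2 - 5*t) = (t - 5)^2*(t - 4)*(t)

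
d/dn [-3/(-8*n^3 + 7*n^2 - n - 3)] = 3*(-24*n^2 + 14*n - 1)/(8*n^3 - 7*n^2 + n + 3)^2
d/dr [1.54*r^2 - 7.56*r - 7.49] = 3.08*r - 7.56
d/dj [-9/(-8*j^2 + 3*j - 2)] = 9*(3 - 16*j)/(8*j^2 - 3*j + 2)^2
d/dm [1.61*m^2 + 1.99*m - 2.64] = 3.22*m + 1.99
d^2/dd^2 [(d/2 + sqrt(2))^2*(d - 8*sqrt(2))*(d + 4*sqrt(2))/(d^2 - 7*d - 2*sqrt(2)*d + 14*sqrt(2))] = (d^6 - 21*d^5 - 6*sqrt(2)*d^5 + 171*d^4 + 126*sqrt(2)*d^4 - 1248*sqrt(2)*d^3 - 1064*d^3 + 816*d^2 + 3696*sqrt(2)*d^2 + 3072*sqrt(2)*d + 34944*d - 120128 - 23296*sqrt(2))/(2*(d^6 - 21*d^5 - 6*sqrt(2)*d^5 + 171*d^4 + 126*sqrt(2)*d^4 - 898*sqrt(2)*d^3 - 847*d^3 + 2394*sqrt(2)*d^2 + 3528*d^2 - 8232*d - 2352*sqrt(2)*d + 5488*sqrt(2)))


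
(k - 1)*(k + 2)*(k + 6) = k^3 + 7*k^2 + 4*k - 12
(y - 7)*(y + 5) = y^2 - 2*y - 35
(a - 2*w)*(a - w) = a^2 - 3*a*w + 2*w^2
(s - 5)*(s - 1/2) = s^2 - 11*s/2 + 5/2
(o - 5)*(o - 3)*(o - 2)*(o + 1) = o^4 - 9*o^3 + 21*o^2 + o - 30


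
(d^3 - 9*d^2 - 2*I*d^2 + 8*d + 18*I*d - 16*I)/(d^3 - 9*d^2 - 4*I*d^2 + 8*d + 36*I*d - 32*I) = (d - 2*I)/(d - 4*I)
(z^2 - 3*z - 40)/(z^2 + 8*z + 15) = (z - 8)/(z + 3)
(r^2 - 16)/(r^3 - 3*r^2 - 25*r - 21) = (16 - r^2)/(-r^3 + 3*r^2 + 25*r + 21)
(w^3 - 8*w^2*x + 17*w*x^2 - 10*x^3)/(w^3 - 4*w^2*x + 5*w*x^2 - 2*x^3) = (-w + 5*x)/(-w + x)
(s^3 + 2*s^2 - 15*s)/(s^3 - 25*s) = (s - 3)/(s - 5)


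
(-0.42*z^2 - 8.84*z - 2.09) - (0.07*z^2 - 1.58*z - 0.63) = -0.49*z^2 - 7.26*z - 1.46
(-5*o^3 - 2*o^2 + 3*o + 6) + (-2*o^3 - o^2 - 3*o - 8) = -7*o^3 - 3*o^2 - 2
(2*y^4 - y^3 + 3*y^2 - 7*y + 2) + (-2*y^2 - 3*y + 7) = 2*y^4 - y^3 + y^2 - 10*y + 9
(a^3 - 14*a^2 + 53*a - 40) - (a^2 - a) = a^3 - 15*a^2 + 54*a - 40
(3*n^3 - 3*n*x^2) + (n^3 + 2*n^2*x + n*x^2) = 4*n^3 + 2*n^2*x - 2*n*x^2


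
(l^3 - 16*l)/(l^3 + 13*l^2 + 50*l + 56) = l*(l - 4)/(l^2 + 9*l + 14)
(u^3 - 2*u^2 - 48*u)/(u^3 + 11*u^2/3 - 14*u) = 3*(u - 8)/(3*u - 7)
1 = 1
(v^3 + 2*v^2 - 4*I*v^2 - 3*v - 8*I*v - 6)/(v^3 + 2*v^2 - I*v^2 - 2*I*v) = (v - 3*I)/v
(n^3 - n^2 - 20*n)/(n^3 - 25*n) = (n + 4)/(n + 5)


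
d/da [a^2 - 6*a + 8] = 2*a - 6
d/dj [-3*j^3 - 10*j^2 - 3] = j*(-9*j - 20)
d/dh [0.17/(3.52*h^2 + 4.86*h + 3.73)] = (-1.1968*h - 0.8262)/(3.52*h^2 + 4.86*h + 3.73)^2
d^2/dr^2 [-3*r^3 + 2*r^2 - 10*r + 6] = 4 - 18*r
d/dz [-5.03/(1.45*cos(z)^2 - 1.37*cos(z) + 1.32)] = (6.8911 - 14.587*cos(z))*sin(z)/(1.45*cos(z)^2 - 1.37*cos(z) + 1.32)^2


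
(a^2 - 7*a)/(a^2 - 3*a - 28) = a/(a + 4)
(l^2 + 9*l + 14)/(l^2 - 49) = (l + 2)/(l - 7)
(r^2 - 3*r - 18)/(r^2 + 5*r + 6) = (r - 6)/(r + 2)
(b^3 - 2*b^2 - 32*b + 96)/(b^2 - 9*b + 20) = (b^2 + 2*b - 24)/(b - 5)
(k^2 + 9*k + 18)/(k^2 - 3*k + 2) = (k^2 + 9*k + 18)/(k^2 - 3*k + 2)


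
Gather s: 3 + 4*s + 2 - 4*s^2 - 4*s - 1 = 4 - 4*s^2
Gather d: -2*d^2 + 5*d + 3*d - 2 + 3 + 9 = -2*d^2 + 8*d + 10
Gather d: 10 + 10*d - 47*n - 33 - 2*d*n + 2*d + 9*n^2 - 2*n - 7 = d*(12 - 2*n) + 9*n^2 - 49*n - 30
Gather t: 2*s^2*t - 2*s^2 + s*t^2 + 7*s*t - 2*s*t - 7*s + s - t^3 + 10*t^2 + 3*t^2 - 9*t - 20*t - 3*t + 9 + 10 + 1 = -2*s^2 - 6*s - t^3 + t^2*(s + 13) + t*(2*s^2 + 5*s - 32) + 20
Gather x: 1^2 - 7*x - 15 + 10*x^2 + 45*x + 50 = 10*x^2 + 38*x + 36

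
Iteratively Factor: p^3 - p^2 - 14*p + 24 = (p + 4)*(p^2 - 5*p + 6) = (p - 3)*(p + 4)*(p - 2)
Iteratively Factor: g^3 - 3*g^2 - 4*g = (g - 4)*(g^2 + g) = g*(g - 4)*(g + 1)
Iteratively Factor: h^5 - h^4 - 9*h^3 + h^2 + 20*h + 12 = (h - 3)*(h^4 + 2*h^3 - 3*h^2 - 8*h - 4) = (h - 3)*(h + 1)*(h^3 + h^2 - 4*h - 4) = (h - 3)*(h - 2)*(h + 1)*(h^2 + 3*h + 2) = (h - 3)*(h - 2)*(h + 1)^2*(h + 2)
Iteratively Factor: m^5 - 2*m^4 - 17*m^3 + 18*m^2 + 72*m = (m + 3)*(m^4 - 5*m^3 - 2*m^2 + 24*m) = (m + 2)*(m + 3)*(m^3 - 7*m^2 + 12*m) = m*(m + 2)*(m + 3)*(m^2 - 7*m + 12) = m*(m - 4)*(m + 2)*(m + 3)*(m - 3)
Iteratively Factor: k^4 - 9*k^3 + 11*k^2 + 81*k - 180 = (k - 5)*(k^3 - 4*k^2 - 9*k + 36) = (k - 5)*(k - 3)*(k^2 - k - 12) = (k - 5)*(k - 4)*(k - 3)*(k + 3)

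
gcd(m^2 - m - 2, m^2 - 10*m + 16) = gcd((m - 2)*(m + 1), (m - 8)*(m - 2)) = m - 2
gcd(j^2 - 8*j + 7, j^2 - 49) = j - 7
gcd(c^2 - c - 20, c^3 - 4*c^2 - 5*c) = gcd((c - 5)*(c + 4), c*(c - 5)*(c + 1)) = c - 5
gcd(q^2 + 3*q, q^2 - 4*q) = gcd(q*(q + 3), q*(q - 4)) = q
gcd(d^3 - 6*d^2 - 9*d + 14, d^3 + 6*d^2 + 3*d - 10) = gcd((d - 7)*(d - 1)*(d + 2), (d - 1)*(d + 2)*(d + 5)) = d^2 + d - 2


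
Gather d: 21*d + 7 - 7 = 21*d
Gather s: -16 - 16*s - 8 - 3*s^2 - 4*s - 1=-3*s^2 - 20*s - 25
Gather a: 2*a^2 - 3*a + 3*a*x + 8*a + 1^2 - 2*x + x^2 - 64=2*a^2 + a*(3*x + 5) + x^2 - 2*x - 63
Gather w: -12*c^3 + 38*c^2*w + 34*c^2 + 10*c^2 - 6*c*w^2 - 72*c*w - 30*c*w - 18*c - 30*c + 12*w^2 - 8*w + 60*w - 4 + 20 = -12*c^3 + 44*c^2 - 48*c + w^2*(12 - 6*c) + w*(38*c^2 - 102*c + 52) + 16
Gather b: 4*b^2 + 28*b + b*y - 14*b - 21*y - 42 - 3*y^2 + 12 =4*b^2 + b*(y + 14) - 3*y^2 - 21*y - 30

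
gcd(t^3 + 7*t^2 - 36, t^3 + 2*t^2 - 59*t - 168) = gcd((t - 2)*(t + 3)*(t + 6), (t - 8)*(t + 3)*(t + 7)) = t + 3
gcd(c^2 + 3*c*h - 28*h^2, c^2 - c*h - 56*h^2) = c + 7*h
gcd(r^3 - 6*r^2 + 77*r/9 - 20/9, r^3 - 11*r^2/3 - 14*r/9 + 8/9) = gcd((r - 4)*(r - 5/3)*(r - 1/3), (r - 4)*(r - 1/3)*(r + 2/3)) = r^2 - 13*r/3 + 4/3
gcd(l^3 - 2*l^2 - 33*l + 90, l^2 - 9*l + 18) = l - 3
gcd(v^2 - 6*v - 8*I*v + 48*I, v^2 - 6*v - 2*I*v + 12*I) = v - 6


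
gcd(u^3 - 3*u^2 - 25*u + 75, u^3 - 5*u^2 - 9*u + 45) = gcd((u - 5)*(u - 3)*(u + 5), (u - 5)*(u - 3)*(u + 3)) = u^2 - 8*u + 15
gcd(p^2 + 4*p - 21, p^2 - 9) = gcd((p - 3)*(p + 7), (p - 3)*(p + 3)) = p - 3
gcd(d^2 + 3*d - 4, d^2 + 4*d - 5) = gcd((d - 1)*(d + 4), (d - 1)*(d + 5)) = d - 1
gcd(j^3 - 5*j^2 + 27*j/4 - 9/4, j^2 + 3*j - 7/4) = j - 1/2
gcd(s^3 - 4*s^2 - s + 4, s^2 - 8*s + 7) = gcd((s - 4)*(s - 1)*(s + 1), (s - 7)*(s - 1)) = s - 1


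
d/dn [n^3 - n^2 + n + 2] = 3*n^2 - 2*n + 1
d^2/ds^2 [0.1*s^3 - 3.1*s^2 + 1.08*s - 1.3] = 0.6*s - 6.2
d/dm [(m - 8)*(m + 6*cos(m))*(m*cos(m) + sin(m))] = (8 - m)*(m + 6*cos(m))*(m*sin(m) - 2*cos(m)) + (8 - m)*(m*cos(m) + sin(m))*(6*sin(m) - 1) + (m + 6*cos(m))*(m*cos(m) + sin(m))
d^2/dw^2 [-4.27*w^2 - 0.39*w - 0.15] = -8.54000000000000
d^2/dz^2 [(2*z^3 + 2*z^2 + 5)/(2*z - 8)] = (2*z^3 - 24*z^2 + 96*z + 37)/(z^3 - 12*z^2 + 48*z - 64)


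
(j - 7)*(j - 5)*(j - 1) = j^3 - 13*j^2 + 47*j - 35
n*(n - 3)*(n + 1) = n^3 - 2*n^2 - 3*n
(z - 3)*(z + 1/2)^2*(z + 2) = z^4 - 27*z^2/4 - 25*z/4 - 3/2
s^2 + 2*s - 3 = (s - 1)*(s + 3)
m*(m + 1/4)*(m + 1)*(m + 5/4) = m^4 + 5*m^3/2 + 29*m^2/16 + 5*m/16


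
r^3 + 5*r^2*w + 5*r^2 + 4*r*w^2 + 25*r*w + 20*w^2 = (r + 5)*(r + w)*(r + 4*w)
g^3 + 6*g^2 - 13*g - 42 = (g - 3)*(g + 2)*(g + 7)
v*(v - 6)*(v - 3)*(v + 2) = v^4 - 7*v^3 + 36*v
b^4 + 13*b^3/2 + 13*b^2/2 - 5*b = b*(b - 1/2)*(b + 2)*(b + 5)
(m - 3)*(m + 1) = m^2 - 2*m - 3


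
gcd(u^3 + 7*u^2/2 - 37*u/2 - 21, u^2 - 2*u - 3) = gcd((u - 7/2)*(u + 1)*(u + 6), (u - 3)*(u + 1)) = u + 1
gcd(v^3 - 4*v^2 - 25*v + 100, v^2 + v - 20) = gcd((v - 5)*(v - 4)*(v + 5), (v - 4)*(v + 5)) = v^2 + v - 20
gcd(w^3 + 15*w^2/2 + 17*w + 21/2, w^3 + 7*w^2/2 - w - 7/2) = w^2 + 9*w/2 + 7/2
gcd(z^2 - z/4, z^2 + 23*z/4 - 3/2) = z - 1/4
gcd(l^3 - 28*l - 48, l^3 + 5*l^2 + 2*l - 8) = l^2 + 6*l + 8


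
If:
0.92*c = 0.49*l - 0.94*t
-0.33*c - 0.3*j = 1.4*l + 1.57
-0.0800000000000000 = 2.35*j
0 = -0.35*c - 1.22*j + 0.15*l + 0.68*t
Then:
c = -0.46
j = -0.03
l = -1.01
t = -0.08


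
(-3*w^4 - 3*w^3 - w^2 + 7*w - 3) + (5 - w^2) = -3*w^4 - 3*w^3 - 2*w^2 + 7*w + 2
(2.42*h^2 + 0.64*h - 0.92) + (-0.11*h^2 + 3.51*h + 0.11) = 2.31*h^2 + 4.15*h - 0.81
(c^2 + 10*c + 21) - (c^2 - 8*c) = 18*c + 21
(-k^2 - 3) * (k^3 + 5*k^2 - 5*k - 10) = -k^5 - 5*k^4 + 2*k^3 - 5*k^2 + 15*k + 30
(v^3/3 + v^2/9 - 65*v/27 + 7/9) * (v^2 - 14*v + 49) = v^5/3 - 41*v^4/9 + 334*v^3/27 + 1078*v^2/27 - 3479*v/27 + 343/9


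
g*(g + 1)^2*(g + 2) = g^4 + 4*g^3 + 5*g^2 + 2*g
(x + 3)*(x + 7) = x^2 + 10*x + 21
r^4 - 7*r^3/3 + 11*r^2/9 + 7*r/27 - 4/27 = (r - 4/3)*(r - 1)*(r - 1/3)*(r + 1/3)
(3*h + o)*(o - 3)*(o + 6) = 3*h*o^2 + 9*h*o - 54*h + o^3 + 3*o^2 - 18*o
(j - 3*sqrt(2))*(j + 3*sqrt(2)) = j^2 - 18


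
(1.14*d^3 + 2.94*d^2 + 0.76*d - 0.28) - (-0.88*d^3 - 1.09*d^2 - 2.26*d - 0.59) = 2.02*d^3 + 4.03*d^2 + 3.02*d + 0.31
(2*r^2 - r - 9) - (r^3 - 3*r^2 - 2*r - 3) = -r^3 + 5*r^2 + r - 6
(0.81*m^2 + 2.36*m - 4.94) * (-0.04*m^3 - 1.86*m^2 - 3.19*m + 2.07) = -0.0324*m^5 - 1.601*m^4 - 6.7759*m^3 + 3.3367*m^2 + 20.6438*m - 10.2258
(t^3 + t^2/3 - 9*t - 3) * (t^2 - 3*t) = t^5 - 8*t^4/3 - 10*t^3 + 24*t^2 + 9*t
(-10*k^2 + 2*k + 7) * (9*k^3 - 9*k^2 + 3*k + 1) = -90*k^5 + 108*k^4 + 15*k^3 - 67*k^2 + 23*k + 7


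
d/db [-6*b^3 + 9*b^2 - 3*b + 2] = -18*b^2 + 18*b - 3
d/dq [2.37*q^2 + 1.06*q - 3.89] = 4.74*q + 1.06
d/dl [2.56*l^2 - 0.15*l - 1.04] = 5.12*l - 0.15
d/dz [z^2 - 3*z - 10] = 2*z - 3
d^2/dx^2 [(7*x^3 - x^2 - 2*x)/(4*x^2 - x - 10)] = 2*(251*x^3 + 90*x^2 + 1860*x - 80)/(64*x^6 - 48*x^5 - 468*x^4 + 239*x^3 + 1170*x^2 - 300*x - 1000)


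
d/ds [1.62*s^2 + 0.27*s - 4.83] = 3.24*s + 0.27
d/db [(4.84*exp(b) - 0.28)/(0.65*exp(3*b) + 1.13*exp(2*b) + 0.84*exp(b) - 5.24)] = (-6.292*exp(3*b) - 4.9232*exp(2*b) + 0.6328*exp(b) - 25.1264)*exp(b)/(0.4225*exp(6*b) + 1.469*exp(5*b) + 2.3689*exp(4*b) - 4.9136*exp(3*b) - 11.1368*exp(2*b) - 8.8032*exp(b) + 27.4576)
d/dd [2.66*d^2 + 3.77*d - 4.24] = 5.32*d + 3.77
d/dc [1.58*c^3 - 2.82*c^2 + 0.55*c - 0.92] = 4.74*c^2 - 5.64*c + 0.55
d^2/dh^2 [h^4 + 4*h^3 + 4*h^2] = 12*h^2 + 24*h + 8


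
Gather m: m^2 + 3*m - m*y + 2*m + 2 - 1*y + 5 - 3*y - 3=m^2 + m*(5 - y) - 4*y + 4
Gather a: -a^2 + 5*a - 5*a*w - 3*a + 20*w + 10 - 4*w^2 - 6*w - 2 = -a^2 + a*(2 - 5*w) - 4*w^2 + 14*w + 8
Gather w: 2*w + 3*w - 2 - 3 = 5*w - 5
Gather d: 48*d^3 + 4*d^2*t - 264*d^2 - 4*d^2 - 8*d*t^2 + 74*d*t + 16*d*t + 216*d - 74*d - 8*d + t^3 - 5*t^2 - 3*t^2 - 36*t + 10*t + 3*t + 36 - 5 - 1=48*d^3 + d^2*(4*t - 268) + d*(-8*t^2 + 90*t + 134) + t^3 - 8*t^2 - 23*t + 30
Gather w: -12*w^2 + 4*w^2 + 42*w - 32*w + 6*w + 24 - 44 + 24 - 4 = -8*w^2 + 16*w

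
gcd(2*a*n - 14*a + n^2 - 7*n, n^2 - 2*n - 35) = n - 7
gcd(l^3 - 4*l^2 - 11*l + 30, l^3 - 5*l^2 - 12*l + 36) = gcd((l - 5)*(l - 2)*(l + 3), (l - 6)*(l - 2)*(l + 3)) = l^2 + l - 6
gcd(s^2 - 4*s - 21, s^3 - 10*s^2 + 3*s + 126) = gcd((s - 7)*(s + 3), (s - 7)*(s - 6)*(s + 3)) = s^2 - 4*s - 21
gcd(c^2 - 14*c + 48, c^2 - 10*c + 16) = c - 8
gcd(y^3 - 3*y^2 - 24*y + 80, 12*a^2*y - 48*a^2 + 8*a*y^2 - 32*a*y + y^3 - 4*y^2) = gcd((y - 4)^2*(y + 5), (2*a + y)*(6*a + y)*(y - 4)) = y - 4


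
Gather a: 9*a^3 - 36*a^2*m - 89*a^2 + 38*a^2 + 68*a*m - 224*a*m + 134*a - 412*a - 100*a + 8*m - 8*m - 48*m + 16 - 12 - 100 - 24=9*a^3 + a^2*(-36*m - 51) + a*(-156*m - 378) - 48*m - 120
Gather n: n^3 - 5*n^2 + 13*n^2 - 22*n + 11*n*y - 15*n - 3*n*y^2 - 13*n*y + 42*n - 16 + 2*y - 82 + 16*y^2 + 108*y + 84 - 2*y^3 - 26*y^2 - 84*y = n^3 + 8*n^2 + n*(-3*y^2 - 2*y + 5) - 2*y^3 - 10*y^2 + 26*y - 14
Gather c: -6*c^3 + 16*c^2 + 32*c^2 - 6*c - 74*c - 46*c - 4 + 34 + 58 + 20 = -6*c^3 + 48*c^2 - 126*c + 108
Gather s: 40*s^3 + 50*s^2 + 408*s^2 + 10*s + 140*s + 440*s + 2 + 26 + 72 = 40*s^3 + 458*s^2 + 590*s + 100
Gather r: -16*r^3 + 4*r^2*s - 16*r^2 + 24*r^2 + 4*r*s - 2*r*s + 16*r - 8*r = -16*r^3 + r^2*(4*s + 8) + r*(2*s + 8)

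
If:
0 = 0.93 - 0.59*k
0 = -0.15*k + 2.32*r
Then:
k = 1.58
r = 0.10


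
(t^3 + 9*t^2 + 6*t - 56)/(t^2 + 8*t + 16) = (t^2 + 5*t - 14)/(t + 4)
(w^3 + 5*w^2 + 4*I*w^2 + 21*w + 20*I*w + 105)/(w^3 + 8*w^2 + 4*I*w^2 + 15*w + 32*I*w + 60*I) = (w^2 + 4*I*w + 21)/(w^2 + w*(3 + 4*I) + 12*I)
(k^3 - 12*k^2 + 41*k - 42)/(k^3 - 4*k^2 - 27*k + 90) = (k^2 - 9*k + 14)/(k^2 - k - 30)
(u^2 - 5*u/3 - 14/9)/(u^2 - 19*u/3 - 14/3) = (u - 7/3)/(u - 7)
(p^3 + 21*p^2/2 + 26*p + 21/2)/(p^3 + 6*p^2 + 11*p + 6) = (2*p^2 + 15*p + 7)/(2*(p^2 + 3*p + 2))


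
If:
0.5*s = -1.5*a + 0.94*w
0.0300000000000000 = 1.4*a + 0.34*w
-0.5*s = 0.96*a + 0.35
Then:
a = 0.10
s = -0.89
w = -0.32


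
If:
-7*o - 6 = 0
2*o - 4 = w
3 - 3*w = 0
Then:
No Solution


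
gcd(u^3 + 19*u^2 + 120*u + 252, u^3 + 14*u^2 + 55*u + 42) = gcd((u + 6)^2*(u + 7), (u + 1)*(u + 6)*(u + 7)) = u^2 + 13*u + 42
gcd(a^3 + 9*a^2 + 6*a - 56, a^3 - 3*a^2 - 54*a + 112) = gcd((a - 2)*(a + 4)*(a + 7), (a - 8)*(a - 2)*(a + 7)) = a^2 + 5*a - 14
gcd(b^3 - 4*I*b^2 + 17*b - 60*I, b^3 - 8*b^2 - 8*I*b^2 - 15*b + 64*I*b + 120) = b^2 - 8*I*b - 15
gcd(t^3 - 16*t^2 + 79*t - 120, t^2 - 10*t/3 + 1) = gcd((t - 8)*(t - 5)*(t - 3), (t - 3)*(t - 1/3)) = t - 3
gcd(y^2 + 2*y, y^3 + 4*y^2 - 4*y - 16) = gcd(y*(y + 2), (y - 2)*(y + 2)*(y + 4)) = y + 2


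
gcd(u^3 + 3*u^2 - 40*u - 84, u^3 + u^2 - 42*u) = u^2 + u - 42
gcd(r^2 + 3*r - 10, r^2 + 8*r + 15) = r + 5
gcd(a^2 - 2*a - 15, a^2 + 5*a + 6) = a + 3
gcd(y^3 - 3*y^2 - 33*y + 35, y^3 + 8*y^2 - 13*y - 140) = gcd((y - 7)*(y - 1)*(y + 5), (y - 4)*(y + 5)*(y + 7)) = y + 5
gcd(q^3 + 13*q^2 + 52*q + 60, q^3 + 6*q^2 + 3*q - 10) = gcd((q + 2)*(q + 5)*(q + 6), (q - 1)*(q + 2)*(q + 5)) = q^2 + 7*q + 10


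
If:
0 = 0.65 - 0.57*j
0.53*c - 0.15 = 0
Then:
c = 0.28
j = 1.14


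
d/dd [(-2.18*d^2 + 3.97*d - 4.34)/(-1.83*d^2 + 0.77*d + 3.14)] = (5.5865*d^2 - 29.5748*d + 15.8076)/(3.3489*d^4 - 2.8182*d^3 - 10.8995*d^2 + 4.8356*d + 9.8596)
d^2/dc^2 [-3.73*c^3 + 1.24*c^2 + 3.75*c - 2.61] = 2.48 - 22.38*c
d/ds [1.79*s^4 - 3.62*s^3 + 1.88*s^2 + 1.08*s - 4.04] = 7.16*s^3 - 10.86*s^2 + 3.76*s + 1.08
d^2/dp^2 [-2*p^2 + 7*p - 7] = -4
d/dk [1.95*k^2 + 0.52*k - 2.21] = 3.9*k + 0.52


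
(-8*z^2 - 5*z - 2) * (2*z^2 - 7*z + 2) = -16*z^4 + 46*z^3 + 15*z^2 + 4*z - 4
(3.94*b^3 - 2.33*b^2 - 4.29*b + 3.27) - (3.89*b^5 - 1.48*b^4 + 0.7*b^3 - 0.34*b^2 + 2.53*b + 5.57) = -3.89*b^5 + 1.48*b^4 + 3.24*b^3 - 1.99*b^2 - 6.82*b - 2.3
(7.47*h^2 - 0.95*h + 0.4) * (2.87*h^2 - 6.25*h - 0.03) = 21.4389*h^4 - 49.414*h^3 + 6.8614*h^2 - 2.4715*h - 0.012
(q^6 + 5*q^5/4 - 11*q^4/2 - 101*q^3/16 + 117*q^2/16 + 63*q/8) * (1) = q^6 + 5*q^5/4 - 11*q^4/2 - 101*q^3/16 + 117*q^2/16 + 63*q/8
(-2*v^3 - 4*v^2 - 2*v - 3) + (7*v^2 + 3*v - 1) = -2*v^3 + 3*v^2 + v - 4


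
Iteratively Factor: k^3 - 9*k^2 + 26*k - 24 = (k - 3)*(k^2 - 6*k + 8) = (k - 4)*(k - 3)*(k - 2)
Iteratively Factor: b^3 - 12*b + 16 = (b + 4)*(b^2 - 4*b + 4) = (b - 2)*(b + 4)*(b - 2)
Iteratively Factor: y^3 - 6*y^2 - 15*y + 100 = (y + 4)*(y^2 - 10*y + 25) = (y - 5)*(y + 4)*(y - 5)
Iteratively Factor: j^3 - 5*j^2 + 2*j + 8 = (j - 4)*(j^2 - j - 2) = (j - 4)*(j - 2)*(j + 1)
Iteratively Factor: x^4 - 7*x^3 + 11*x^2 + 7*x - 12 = (x + 1)*(x^3 - 8*x^2 + 19*x - 12) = (x - 3)*(x + 1)*(x^2 - 5*x + 4) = (x - 4)*(x - 3)*(x + 1)*(x - 1)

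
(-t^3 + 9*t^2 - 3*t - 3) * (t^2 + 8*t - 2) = -t^5 + t^4 + 71*t^3 - 45*t^2 - 18*t + 6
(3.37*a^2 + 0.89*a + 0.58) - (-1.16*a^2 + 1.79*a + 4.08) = 4.53*a^2 - 0.9*a - 3.5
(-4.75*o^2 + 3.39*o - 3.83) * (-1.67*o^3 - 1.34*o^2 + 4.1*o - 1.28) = 7.9325*o^5 + 0.7037*o^4 - 17.6215*o^3 + 25.1112*o^2 - 20.0422*o + 4.9024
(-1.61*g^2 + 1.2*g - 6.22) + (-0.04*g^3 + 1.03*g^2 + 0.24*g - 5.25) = -0.04*g^3 - 0.58*g^2 + 1.44*g - 11.47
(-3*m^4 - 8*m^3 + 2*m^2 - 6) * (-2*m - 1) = 6*m^5 + 19*m^4 + 4*m^3 - 2*m^2 + 12*m + 6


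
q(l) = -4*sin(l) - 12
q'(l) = -4*cos(l)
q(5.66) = -9.67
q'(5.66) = -3.25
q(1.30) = -15.85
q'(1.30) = -1.07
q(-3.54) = -13.55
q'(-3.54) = 3.69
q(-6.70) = -10.38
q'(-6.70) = -3.66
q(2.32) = -14.93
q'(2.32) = 2.72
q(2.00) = -15.64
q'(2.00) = 1.66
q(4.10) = -8.73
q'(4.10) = 2.30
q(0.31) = -13.22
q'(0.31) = -3.81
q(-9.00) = -10.35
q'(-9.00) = 3.64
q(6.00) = -10.88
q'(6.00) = -3.84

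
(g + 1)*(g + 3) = g^2 + 4*g + 3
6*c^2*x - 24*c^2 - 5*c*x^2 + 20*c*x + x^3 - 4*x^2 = (-3*c + x)*(-2*c + x)*(x - 4)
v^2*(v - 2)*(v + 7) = v^4 + 5*v^3 - 14*v^2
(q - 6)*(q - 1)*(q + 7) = q^3 - 43*q + 42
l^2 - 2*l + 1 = (l - 1)^2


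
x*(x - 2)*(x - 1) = x^3 - 3*x^2 + 2*x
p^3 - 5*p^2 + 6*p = p*(p - 3)*(p - 2)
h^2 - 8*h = h*(h - 8)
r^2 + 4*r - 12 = (r - 2)*(r + 6)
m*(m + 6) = m^2 + 6*m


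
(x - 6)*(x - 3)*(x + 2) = x^3 - 7*x^2 + 36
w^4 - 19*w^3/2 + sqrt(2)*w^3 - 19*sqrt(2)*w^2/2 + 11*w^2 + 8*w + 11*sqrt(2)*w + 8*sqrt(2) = (w - 8)*(w - 2)*(w + 1/2)*(w + sqrt(2))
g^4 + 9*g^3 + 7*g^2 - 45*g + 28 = (g - 1)^2*(g + 4)*(g + 7)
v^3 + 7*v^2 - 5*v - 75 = (v - 3)*(v + 5)^2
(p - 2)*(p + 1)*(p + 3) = p^3 + 2*p^2 - 5*p - 6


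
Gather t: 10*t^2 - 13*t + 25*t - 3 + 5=10*t^2 + 12*t + 2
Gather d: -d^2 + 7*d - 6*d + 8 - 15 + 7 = -d^2 + d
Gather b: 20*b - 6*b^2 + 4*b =-6*b^2 + 24*b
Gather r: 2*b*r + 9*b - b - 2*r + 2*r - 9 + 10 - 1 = 2*b*r + 8*b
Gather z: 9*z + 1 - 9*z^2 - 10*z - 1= -9*z^2 - z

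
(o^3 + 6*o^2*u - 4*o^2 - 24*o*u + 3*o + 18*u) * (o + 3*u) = o^4 + 9*o^3*u - 4*o^3 + 18*o^2*u^2 - 36*o^2*u + 3*o^2 - 72*o*u^2 + 27*o*u + 54*u^2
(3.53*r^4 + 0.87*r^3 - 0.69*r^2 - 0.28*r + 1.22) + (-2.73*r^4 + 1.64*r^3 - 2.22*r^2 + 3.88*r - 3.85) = 0.8*r^4 + 2.51*r^3 - 2.91*r^2 + 3.6*r - 2.63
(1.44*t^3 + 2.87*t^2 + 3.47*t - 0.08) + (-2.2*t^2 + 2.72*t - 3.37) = 1.44*t^3 + 0.67*t^2 + 6.19*t - 3.45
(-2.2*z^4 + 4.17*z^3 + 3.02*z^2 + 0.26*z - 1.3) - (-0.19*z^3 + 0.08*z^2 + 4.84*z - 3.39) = -2.2*z^4 + 4.36*z^3 + 2.94*z^2 - 4.58*z + 2.09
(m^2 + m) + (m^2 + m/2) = 2*m^2 + 3*m/2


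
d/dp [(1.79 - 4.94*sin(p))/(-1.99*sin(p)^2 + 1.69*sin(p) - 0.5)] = (-9.8306*sin(p)^2 + 7.1242*sin(p) - 0.5551)*cos(p)/(3.9601*sin(p)^4 - 6.7262*sin(p)^3 + 4.8461*sin(p)^2 - 1.69*sin(p) + 0.25)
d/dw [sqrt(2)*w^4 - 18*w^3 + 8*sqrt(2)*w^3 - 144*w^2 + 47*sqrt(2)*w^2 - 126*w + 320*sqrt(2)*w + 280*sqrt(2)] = 4*sqrt(2)*w^3 - 54*w^2 + 24*sqrt(2)*w^2 - 288*w + 94*sqrt(2)*w - 126 + 320*sqrt(2)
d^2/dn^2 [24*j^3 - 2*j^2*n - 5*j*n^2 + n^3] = -10*j + 6*n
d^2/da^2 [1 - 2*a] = 0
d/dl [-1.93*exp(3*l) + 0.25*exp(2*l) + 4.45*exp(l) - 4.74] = (-5.79*exp(2*l) + 0.5*exp(l) + 4.45)*exp(l)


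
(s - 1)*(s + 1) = s^2 - 1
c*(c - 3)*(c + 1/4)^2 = c^4 - 5*c^3/2 - 23*c^2/16 - 3*c/16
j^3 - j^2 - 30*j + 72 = (j - 4)*(j - 3)*(j + 6)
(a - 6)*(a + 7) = a^2 + a - 42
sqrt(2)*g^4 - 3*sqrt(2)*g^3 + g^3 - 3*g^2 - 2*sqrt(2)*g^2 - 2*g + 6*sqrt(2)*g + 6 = (g - 3)*(g - sqrt(2))*(g + sqrt(2))*(sqrt(2)*g + 1)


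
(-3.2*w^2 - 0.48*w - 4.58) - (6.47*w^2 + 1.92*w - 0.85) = -9.67*w^2 - 2.4*w - 3.73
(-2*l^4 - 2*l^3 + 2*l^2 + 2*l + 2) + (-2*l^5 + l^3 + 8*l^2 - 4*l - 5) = -2*l^5 - 2*l^4 - l^3 + 10*l^2 - 2*l - 3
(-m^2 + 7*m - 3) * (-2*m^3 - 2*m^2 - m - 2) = 2*m^5 - 12*m^4 - 7*m^3 + m^2 - 11*m + 6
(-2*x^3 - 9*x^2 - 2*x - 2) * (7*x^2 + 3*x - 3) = -14*x^5 - 69*x^4 - 35*x^3 + 7*x^2 + 6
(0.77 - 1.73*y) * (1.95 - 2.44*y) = 4.2212*y^2 - 5.2523*y + 1.5015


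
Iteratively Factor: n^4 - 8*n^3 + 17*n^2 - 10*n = (n)*(n^3 - 8*n^2 + 17*n - 10) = n*(n - 5)*(n^2 - 3*n + 2) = n*(n - 5)*(n - 2)*(n - 1)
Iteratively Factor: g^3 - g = (g)*(g^2 - 1) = g*(g + 1)*(g - 1)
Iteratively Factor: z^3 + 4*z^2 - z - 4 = (z - 1)*(z^2 + 5*z + 4) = (z - 1)*(z + 1)*(z + 4)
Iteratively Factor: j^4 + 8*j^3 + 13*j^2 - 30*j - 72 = (j + 4)*(j^3 + 4*j^2 - 3*j - 18) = (j + 3)*(j + 4)*(j^2 + j - 6) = (j + 3)^2*(j + 4)*(j - 2)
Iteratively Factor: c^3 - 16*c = (c - 4)*(c^2 + 4*c) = c*(c - 4)*(c + 4)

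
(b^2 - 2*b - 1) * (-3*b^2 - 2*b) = -3*b^4 + 4*b^3 + 7*b^2 + 2*b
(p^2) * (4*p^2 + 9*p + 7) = 4*p^4 + 9*p^3 + 7*p^2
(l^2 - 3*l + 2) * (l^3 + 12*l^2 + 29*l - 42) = l^5 + 9*l^4 - 5*l^3 - 105*l^2 + 184*l - 84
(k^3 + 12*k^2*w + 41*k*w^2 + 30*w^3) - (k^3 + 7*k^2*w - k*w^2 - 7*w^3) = 5*k^2*w + 42*k*w^2 + 37*w^3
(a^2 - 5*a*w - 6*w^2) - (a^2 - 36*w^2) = -5*a*w + 30*w^2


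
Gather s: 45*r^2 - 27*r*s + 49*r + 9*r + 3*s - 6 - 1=45*r^2 + 58*r + s*(3 - 27*r) - 7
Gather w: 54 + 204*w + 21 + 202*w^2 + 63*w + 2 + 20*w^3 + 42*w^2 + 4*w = 20*w^3 + 244*w^2 + 271*w + 77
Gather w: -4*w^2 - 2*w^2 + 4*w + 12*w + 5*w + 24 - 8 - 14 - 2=-6*w^2 + 21*w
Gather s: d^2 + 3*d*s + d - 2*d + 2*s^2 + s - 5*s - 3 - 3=d^2 - d + 2*s^2 + s*(3*d - 4) - 6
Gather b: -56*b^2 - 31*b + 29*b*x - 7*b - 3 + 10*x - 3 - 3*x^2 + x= -56*b^2 + b*(29*x - 38) - 3*x^2 + 11*x - 6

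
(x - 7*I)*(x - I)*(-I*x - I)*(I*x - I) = x^4 - 8*I*x^3 - 8*x^2 + 8*I*x + 7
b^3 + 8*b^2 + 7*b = b*(b + 1)*(b + 7)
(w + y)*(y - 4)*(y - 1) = w*y^2 - 5*w*y + 4*w + y^3 - 5*y^2 + 4*y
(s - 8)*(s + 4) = s^2 - 4*s - 32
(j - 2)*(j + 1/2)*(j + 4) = j^3 + 5*j^2/2 - 7*j - 4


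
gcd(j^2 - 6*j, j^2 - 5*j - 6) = j - 6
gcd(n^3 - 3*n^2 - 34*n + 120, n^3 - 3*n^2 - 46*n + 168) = n - 4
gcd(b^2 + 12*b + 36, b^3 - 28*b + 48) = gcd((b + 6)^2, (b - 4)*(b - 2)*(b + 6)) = b + 6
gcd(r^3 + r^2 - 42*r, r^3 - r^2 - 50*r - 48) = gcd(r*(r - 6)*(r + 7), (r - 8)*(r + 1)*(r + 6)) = 1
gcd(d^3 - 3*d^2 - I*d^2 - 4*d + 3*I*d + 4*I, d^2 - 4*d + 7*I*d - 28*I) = d - 4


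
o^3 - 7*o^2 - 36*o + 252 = (o - 7)*(o - 6)*(o + 6)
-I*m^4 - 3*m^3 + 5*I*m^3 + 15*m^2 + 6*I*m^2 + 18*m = m*(m - 6)*(m - 3*I)*(-I*m - I)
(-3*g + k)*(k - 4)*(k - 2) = -3*g*k^2 + 18*g*k - 24*g + k^3 - 6*k^2 + 8*k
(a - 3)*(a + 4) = a^2 + a - 12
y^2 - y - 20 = (y - 5)*(y + 4)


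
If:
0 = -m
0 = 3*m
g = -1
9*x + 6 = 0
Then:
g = -1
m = 0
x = -2/3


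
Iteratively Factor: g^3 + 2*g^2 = (g)*(g^2 + 2*g) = g*(g + 2)*(g)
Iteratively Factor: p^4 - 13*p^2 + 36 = (p + 3)*(p^3 - 3*p^2 - 4*p + 12) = (p - 3)*(p + 3)*(p^2 - 4) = (p - 3)*(p + 2)*(p + 3)*(p - 2)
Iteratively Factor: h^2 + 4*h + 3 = (h + 3)*(h + 1)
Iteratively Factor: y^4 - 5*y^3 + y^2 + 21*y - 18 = (y - 1)*(y^3 - 4*y^2 - 3*y + 18) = (y - 3)*(y - 1)*(y^2 - y - 6) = (y - 3)*(y - 1)*(y + 2)*(y - 3)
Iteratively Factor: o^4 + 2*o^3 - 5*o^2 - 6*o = (o + 1)*(o^3 + o^2 - 6*o) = (o + 1)*(o + 3)*(o^2 - 2*o) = (o - 2)*(o + 1)*(o + 3)*(o)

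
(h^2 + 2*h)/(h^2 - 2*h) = (h + 2)/(h - 2)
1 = 1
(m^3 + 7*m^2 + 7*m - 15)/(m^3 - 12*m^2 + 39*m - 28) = (m^2 + 8*m + 15)/(m^2 - 11*m + 28)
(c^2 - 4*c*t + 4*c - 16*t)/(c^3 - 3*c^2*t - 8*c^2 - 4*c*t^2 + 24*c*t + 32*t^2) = (c + 4)/(c^2 + c*t - 8*c - 8*t)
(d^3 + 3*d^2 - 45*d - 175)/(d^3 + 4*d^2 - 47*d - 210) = (d + 5)/(d + 6)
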